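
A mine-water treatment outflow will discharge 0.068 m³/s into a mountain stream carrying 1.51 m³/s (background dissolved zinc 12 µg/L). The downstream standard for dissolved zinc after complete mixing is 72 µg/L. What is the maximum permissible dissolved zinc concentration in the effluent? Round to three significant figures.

At the limit, (Qr·Cr + Qe·Cₑ)/(Qr + Qe) = 72:
Cₑ = (1.578·72 − 1.510·12.00) / 0.06800 = 1404 µg/L.

1400 µg/L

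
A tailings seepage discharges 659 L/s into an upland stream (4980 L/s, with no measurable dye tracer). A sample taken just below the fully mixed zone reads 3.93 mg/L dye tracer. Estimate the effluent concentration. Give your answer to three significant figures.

33.6 mg/L

Mass balance: 4980·0 + 659.0·Cₑ = 5639·3.930
→ Cₑ = (5639·3.930 − 4980·0) / 659.0 = 33.63 mg/L.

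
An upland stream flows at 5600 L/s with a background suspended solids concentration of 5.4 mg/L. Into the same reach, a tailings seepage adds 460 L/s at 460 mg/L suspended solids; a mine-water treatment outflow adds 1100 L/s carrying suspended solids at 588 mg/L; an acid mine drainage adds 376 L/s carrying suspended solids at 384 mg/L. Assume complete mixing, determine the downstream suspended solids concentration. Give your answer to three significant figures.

137 mg/L

Mixed concentration C = ΣQC/ΣQ = (5600·5.400 + 460.0·460.0 + 1100·588.0 + 376.0·384.0) / 7536 = 1033000/7536 = 137.1 mg/L.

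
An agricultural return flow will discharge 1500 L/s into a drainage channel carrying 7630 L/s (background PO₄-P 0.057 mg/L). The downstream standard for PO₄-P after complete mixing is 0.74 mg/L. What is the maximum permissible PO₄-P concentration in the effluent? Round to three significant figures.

At the limit, (Qr·Cr + Qe·Cₑ)/(Qr + Qe) = 0.74:
Cₑ = (9130·0.74 − 7630·0.05700) / 1500 = 4.214 mg/L.

4.21 mg/L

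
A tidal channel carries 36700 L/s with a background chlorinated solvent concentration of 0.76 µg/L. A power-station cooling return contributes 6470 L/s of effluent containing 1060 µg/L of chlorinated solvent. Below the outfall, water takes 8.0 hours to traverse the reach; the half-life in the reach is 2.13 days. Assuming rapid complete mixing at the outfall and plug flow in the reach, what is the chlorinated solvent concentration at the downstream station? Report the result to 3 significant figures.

Mixed concentration C = ΣQC/ΣQ = (36700·0.7600 + 6470·1060) / 43170 = 6886000/43170 = 159.5 µg/L.
Half-life 2.13 d → k = ln 2 / 2.13 = 0.3254 d⁻¹.
Decay over the reach: 159.5·exp(−kt) = 159.5·0.8972 = 143.1 µg/L.

143 µg/L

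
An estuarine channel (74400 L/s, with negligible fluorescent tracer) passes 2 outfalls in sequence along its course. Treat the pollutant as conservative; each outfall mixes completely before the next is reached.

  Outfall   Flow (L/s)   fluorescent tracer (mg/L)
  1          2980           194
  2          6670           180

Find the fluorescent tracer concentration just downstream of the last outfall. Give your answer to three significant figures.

21.2 mg/L

Outfall 1: combined Q = 77380 L/s; C = (74400·0 + 2980·194.0)/77380 = 7.471 mg/L.
Outfall 2: combined Q = 84050 L/s; C = (77380·7.471 + 6670·180.0)/84050 = 21.16 mg/L.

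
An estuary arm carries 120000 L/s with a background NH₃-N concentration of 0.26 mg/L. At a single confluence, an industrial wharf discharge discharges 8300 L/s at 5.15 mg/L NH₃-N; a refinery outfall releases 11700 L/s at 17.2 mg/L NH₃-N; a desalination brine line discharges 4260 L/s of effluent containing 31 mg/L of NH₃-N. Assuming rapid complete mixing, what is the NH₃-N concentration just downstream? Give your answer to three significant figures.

Mass balance: C = (120000·0.2600 + 8300·5.150 + 11700·17.20 + 4260·31.00) / 144300 = 407200/144300 = 2.823 mg/L.

2.82 mg/L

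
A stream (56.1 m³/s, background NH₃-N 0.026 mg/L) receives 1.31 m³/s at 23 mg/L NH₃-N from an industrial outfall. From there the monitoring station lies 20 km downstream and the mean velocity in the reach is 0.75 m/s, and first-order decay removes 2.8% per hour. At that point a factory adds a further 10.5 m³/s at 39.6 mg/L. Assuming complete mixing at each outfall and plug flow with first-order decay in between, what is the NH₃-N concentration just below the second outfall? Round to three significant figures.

Flow-weighted average: C = (56.10·0.02600 + 1.310·23.00) / 57.41 = 31.59/57.41 = 0.5502 mg/L; combined flow 57.41 m³/s.
Travel time t = 20·1000 / 0.75 = 26670 s = 7.407 h.
2.8%/h lost → k = −ln(1 − 0.028) = 0.02840 h⁻¹.
First-order decay: C = 0.5502·exp(−k·t) = 0.5502·0.8103 = 0.4458 mg/L.
At the second outfall, C = (57.41·0.4458 + 10.50·39.60) / (57.41 + 10.50) = 6.500 mg/L.

6.50 mg/L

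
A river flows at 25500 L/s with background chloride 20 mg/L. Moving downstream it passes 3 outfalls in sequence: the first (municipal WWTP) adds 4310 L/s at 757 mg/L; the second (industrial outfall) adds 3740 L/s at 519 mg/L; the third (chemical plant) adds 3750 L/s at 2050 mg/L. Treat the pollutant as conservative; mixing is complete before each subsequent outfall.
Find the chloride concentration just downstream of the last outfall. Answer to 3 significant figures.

359 mg/L

Below outfall 1: Q → 29810 L/s, C = (25500·20.00 + 4310·757.0)/29810 = 126.6 mg/L.
Below outfall 2: Q → 33550 L/s, C = (29810·126.6 + 3740·519.0)/33550 = 170.3 mg/L.
Below outfall 3: Q → 37300 L/s, C = (33550·170.3 + 3750·2050)/37300 = 359.3 mg/L.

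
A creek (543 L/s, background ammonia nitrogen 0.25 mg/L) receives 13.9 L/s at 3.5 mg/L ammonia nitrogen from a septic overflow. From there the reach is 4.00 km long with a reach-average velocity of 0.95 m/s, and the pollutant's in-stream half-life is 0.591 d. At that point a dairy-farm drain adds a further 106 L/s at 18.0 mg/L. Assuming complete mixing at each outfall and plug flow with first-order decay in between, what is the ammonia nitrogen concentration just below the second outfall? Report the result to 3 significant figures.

After mixing, C = (543.0·0.2500 + 13.90·3.500) / 556.9 = 184.4/556.9 = 0.3311 mg/L; combined flow 556.9 L/s.
Travel time t = 4.00·1000 / 0.95 = 4211 s = 1.170 h.
Half-life 0.591 d → k = ln 2 / 0.591 = 1.173 d⁻¹.
First-order decay: C = 0.3311·exp(−k·t) = 0.3311·0.9444 = 0.3127 mg/L.
At the second outfall, C = (556.9·0.3127 + 106.0·18.00) / (556.9 + 106.0) = 3.141 mg/L.

3.14 mg/L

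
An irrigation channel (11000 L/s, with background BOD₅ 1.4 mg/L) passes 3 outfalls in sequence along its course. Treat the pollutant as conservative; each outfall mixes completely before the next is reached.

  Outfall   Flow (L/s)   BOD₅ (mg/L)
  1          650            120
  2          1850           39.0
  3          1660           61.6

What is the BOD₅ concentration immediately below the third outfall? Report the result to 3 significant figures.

Outfall 1: combined Q = 11650 L/s; C = (11000·1.400 + 650.0·120.0)/11650 = 8.017 mg/L.
Outfall 2: combined Q = 13500 L/s; C = (11650·8.017 + 1850·39.00)/13500 = 12.26 mg/L.
Outfall 3: combined Q = 15160 L/s; C = (13500·12.26 + 1660·61.60)/15160 = 17.67 mg/L.

17.7 mg/L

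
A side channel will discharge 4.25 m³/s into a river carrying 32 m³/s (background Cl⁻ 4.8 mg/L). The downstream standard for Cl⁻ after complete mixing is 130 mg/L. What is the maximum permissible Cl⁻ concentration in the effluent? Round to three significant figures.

1070 mg/L

At the limit, (Qr·Cr + Qe·Cₑ)/(Qr + Qe) = 130:
Cₑ = (36.25·130 − 32.00·4.800) / 4.250 = 1073 mg/L.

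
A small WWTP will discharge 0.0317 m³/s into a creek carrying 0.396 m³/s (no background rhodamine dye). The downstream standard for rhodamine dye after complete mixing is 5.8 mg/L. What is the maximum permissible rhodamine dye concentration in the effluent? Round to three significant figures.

At the limit, (Qr·Cr + Qe·Cₑ)/(Qr + Qe) = 5.8:
Cₑ = (0.4277·5.8 − 0.3960·0) / 0.03170 = 78.25 mg/L.

78.3 mg/L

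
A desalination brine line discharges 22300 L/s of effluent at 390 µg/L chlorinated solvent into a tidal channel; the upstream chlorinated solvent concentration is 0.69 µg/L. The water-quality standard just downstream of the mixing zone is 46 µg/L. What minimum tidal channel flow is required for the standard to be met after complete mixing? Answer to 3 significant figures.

169000 L/s

Set C_mix = 46: (Q·0.6900 + 22300·390.0) / (Q + 22300) = 46
→ Q = 22300·(390.0 − 46)/(46 − 0.6900) = 169300 L/s.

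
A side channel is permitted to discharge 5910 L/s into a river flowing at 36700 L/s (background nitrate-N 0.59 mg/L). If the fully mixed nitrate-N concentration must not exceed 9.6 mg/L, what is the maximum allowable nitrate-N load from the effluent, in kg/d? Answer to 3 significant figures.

33500 kg/d

Mass balance at the limit: 36700·0.5900 + 5910·Cₑ = 42610·9.6 → Cₑ = 65.55 mg/L.
5910 L/s = 5.910 m³/s. Load = 5.910 m³/s × 65.55 g/m³ × 86 400 s/d = 33470 kg/d.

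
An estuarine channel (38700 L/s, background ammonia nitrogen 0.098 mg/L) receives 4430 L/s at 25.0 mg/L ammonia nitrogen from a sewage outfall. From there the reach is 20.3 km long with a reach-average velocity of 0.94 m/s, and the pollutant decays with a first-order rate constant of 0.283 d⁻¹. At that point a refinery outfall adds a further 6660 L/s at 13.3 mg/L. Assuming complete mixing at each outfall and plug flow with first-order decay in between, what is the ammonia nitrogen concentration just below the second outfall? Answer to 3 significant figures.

Mixed concentration C = ΣQC/ΣQ = (38700·0.09800 + 4430·25.00) / 43130 = 114500/43130 = 2.656 mg/L; combined flow 43130 L/s.
Travel time t = 20.3·1000 / 0.94 = 21600 s = 5.999 h.
Decay over the reach: 2.656·exp(−kt) = 2.656·0.9317 = 2.474 mg/L.
Second outfall: C = (43130·2.474 + 6660·13.30)/49790 = 3.922 mg/L.

3.92 mg/L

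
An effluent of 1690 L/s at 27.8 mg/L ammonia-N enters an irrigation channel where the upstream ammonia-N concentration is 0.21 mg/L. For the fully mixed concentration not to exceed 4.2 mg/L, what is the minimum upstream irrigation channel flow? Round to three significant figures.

10000 L/s

Set C_mix = 4.2: (Q·0.2100 + 1690·27.80) / (Q + 1690) = 4.2
→ Q = 1690·(27.80 − 4.2)/(4.2 − 0.2100) = 9996 L/s.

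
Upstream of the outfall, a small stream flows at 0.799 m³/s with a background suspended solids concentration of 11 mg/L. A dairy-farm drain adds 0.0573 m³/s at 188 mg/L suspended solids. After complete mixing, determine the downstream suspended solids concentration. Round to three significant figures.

22.8 mg/L

Mixed concentration C = ΣQC/ΣQ = (0.7990·11.00 + 0.05730·188.0) / 0.8563 = 19.56/0.8563 = 22.84 mg/L.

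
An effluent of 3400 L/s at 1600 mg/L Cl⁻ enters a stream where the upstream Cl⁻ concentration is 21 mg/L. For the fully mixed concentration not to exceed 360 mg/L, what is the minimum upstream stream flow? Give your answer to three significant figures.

12400 L/s

Set C_mix = 360: (Q·21.00 + 3400·1600) / (Q + 3400) = 360
→ Q = 3400·(1600 − 360)/(360 − 21.00) = 12440 L/s.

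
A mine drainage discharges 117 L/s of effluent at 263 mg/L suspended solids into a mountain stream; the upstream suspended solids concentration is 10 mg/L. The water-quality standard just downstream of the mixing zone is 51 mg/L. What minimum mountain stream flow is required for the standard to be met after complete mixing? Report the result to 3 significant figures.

Set C_mix = 51: (Q·10.00 + 117.0·263.0) / (Q + 117.0) = 51
→ Q = 117.0·(263.0 − 51)/(51 − 10.00) = 605.0 L/s.

605 L/s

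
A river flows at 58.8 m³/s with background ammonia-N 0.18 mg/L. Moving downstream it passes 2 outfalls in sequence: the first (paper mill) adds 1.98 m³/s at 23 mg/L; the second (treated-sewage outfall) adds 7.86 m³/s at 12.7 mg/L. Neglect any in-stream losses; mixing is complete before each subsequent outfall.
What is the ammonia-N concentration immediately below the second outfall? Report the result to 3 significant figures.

2.27 mg/L

Below outfall 1: Q → 60.78 m³/s, C = (58.80·0.1800 + 1.980·23.00)/60.78 = 0.9234 mg/L.
Below outfall 2: Q → 68.64 m³/s, C = (60.78·0.9234 + 7.860·12.70)/68.64 = 2.272 mg/L.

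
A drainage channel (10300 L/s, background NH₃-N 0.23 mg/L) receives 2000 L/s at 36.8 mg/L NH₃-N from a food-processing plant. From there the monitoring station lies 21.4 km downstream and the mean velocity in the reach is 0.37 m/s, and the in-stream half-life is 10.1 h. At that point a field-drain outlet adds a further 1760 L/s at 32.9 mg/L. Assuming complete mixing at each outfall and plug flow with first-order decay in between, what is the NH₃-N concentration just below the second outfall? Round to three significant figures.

Mass balance: C = (10300·0.2300 + 2000·36.80) / 12300 = 75970/12300 = 6.176 mg/L; combined flow 12300 L/s.
Travel time t = 21.4·1000 / 0.37 = 57840 s = 16.07 h.
Half-life 10.1 h → k = ln 2 / 10.1 = 0.06863 h⁻¹ = 1.647 d⁻¹.
First-order decay: C = 6.176·exp(−k·t) = 6.176·0.3320 = 2.051 mg/L.
At the second outfall, C = (12300·2.051 + 1760·32.90) / (12300 + 1760) = 5.912 mg/L.

5.91 mg/L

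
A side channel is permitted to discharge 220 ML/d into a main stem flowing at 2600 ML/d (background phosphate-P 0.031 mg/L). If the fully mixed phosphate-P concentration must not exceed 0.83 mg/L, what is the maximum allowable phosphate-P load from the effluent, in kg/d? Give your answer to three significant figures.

Mass balance at the limit: 2600·0.03100 + 220.0·Cₑ = 2820·0.83 → Cₑ = 10.27 mg/L.
220.0 ML/d = 2.546 m³/s. Load = 2.546 m³/s × 10.27 g/m³ × 86 400 s/d = 2260 kg/d.

2260 kg/d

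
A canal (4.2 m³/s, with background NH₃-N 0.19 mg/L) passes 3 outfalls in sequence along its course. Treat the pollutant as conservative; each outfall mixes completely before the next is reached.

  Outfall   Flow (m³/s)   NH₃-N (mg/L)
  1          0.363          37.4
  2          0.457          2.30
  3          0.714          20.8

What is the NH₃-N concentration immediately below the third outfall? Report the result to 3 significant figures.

5.28 mg/L

Below outfall 1: Q → 4.563 m³/s, C = (4.200·0.1900 + 0.3630·37.40)/4.563 = 3.150 mg/L.
Below outfall 2: Q → 5.020 m³/s, C = (4.563·3.150 + 0.4570·2.300)/5.020 = 3.073 mg/L.
Below outfall 3: Q → 5.734 m³/s, C = (5.020·3.073 + 0.7140·20.80)/5.734 = 5.280 mg/L.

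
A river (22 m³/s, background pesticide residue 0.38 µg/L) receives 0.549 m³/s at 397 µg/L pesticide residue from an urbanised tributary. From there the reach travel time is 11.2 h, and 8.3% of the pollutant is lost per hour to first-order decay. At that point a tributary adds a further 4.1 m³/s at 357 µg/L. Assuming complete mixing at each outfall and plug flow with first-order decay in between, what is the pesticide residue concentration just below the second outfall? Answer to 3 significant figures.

Flow-weighted average: C = (22.00·0.3800 + 0.5490·397.0) / 22.55 = 226.3/22.55 = 10.04 µg/L; combined flow 22.55 m³/s.
8.3%/h lost → k = −ln(1 − 0.083) = 0.08665 h⁻¹.
After decay, C = 10.04 × e^(−kt) = 10.04 × 0.3789 = 3.803 µg/L.
At the second outfall, C = (22.55·3.803 + 4.100·357.0) / (22.55 + 4.100) = 58.14 µg/L.

58.1 µg/L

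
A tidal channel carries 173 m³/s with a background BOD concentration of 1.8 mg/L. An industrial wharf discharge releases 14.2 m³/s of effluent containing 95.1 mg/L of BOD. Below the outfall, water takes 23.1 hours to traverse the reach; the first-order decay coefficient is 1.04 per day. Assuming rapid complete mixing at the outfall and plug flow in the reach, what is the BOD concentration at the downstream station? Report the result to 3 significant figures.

3.26 mg/L

Flow-weighted average: C = (173.0·1.800 + 14.20·95.10) / 187.2 = 1662/187.2 = 8.877 mg/L.
Applying C = C₀e^(−kt): 8.877 × 0.3675 = 3.262 mg/L.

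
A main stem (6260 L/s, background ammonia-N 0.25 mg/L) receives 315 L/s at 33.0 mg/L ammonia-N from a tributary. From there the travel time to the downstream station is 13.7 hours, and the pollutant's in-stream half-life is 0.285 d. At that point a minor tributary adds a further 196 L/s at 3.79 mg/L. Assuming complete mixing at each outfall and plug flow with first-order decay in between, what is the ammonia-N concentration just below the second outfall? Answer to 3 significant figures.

0.550 mg/L

Flow-weighted average: C = (6260·0.2500 + 315.0·33.00) / 6575 = 11960/6575 = 1.819 mg/L; combined flow 6575 L/s.
Half-life 0.285 d → k = ln 2 / 0.285 = 2.432 d⁻¹.
After decay, C = 1.819 × e^(−kt) = 1.819 × 0.2495 = 0.4538 mg/L.
Second outfall: C = (6575·0.4538 + 196.0·3.790)/6771 = 0.5504 mg/L.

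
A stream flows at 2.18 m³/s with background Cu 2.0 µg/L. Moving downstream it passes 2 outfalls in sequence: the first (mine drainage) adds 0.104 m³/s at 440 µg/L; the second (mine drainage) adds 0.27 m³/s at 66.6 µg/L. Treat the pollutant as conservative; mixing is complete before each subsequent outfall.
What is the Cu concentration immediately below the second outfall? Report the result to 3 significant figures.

After outfall 1: Q = 2.180 + 0.1040 = 2.284 m³/s; C = (2.180·2.000 + 0.1040·440.0)/2.284 = 21.94 µg/L.
After outfall 2: Q = 2.284 + 0.2700 = 2.554 m³/s; C = (2.284·21.94 + 0.2700·66.60)/2.554 = 26.66 µg/L.

26.7 µg/L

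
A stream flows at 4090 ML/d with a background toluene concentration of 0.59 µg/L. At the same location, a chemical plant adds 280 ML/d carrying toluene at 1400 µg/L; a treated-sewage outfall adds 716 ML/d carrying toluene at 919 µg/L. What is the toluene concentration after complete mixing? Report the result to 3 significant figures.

207 µg/L

Flow-weighted average: C = (4090·0.5900 + 280.0·1400 + 716.0·919.0) / 5086 = 1052000/5086 = 206.9 µg/L.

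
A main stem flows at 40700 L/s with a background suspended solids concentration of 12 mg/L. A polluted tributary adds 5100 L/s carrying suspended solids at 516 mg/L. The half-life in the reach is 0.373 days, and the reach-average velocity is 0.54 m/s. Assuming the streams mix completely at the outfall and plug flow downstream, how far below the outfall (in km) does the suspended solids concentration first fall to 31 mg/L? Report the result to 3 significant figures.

19.8 km

Mass balance: C = (40700·12.00 + 5100·516.0) / 45800 = 3120000/45800 = 68.12 mg/L.
Half-life 0.373 d → k = ln 2 / 0.373 = 1.858 d⁻¹.
Set 68.12·exp(−k·t) = 31 → t = ln(68.12/31)/k = 36610 s = 10.17 h.
Distance = v·t = 0.54·36610 = 19770 m = 19.77 km.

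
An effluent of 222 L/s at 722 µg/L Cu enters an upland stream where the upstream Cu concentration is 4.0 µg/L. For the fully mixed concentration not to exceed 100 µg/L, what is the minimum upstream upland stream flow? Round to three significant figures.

Set C_mix = 100: (Q·4.000 + 222.0·722.0) / (Q + 222.0) = 100
→ Q = 222.0·(722.0 − 100)/(100 − 4.000) = 1438 L/s.

1440 L/s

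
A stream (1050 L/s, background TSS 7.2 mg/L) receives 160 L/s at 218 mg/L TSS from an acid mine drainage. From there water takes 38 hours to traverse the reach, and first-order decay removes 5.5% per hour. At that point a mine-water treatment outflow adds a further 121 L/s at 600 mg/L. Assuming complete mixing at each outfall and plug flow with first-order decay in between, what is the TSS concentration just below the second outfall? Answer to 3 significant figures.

58.3 mg/L

Conservation of mass: C = (1050·7.200 + 160.0·218.0) / 1210 = 42440/1210 = 35.07 mg/L; combined flow 1210 L/s.
5.5%/h lost → k = −ln(1 − 0.055) = 0.05657 h⁻¹.
After decay, C = 35.07 × e^(−kt) = 35.07 × 0.1165 = 4.087 mg/L.
At the second outfall, C = (1210·4.087 + 121.0·600.0) / (1210 + 121.0) = 58.26 mg/L.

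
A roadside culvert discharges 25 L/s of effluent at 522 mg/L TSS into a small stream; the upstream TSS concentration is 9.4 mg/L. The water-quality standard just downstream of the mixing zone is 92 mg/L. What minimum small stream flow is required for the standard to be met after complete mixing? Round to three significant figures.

130 L/s

Set C_mix = 92: (Q·9.400 + 25.00·522.0) / (Q + 25.00) = 92
→ Q = 25.00·(522.0 − 92)/(92 − 9.400) = 130.1 L/s.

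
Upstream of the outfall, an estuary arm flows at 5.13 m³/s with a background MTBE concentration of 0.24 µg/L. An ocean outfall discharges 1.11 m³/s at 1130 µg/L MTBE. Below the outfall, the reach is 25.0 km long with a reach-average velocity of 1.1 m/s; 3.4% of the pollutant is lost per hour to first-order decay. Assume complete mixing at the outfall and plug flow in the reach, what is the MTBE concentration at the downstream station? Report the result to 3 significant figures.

Conservation of mass: C = (5.130·0.2400 + 1.110·1130) / 6.240 = 1256/6.240 = 201.2 µg/L.
Travel time t = 25.0·1000 / 1.1 = 22730 s = 6.313 h.
3.4%/h lost → k = −ln(1 − 0.034) = 0.03459 h⁻¹.
Decay over the reach: 201.2·exp(−kt) = 201.2·0.8038 = 161.7 µg/L.

162 µg/L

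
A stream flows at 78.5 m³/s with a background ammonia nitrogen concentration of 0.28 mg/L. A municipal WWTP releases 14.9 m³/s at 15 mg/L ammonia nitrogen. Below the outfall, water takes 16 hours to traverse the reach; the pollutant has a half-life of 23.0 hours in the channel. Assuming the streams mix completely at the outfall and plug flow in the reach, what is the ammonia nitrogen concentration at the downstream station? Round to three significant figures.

Conservation of mass: C = (78.50·0.2800 + 14.90·15.00) / 93.40 = 245.5/93.40 = 2.628 mg/L.
Half-life 23.0 h → k = ln 2 / 23.0 = 0.03014 h⁻¹ = 0.7233 d⁻¹.
Applying C = C₀e^(−kt): 2.628 × 0.6174 = 1.623 mg/L.

1.62 mg/L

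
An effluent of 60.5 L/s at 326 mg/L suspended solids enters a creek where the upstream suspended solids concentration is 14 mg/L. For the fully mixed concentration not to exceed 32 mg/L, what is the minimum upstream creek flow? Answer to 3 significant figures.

Set C_mix = 32: (Q·14.00 + 60.50·326.0) / (Q + 60.50) = 32
→ Q = 60.50·(326.0 − 32)/(32 − 14.00) = 988.2 L/s.

988 L/s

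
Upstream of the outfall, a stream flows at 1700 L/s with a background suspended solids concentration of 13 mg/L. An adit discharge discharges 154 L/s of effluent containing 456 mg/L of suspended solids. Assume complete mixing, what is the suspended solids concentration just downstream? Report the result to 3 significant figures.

After mixing, C = (1700·13.00 + 154.0·456.0) / 1854 = 92320/1854 = 49.80 mg/L.

49.8 mg/L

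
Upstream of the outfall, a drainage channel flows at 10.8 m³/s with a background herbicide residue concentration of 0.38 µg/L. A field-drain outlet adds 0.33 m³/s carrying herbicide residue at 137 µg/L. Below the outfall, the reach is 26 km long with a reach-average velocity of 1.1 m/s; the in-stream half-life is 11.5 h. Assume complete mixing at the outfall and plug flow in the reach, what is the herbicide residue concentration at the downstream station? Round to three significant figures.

2.98 µg/L

Mass balance: C = (10.80·0.3800 + 0.3300·137.0) / 11.13 = 49.31/11.13 = 4.431 µg/L.
Travel time t = 26·1000 / 1.1 = 23640 s = 6.566 h.
Half-life 11.5 h → k = ln 2 / 11.5 = 0.06027 h⁻¹ = 1.447 d⁻¹.
First-order decay: C = 4.431·exp(−k·t) = 4.431·0.6732 = 2.983 µg/L.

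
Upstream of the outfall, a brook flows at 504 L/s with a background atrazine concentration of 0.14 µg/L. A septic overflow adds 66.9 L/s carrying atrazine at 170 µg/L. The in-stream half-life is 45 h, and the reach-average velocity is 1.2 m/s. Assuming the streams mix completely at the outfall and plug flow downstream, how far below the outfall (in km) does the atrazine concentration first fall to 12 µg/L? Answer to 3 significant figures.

Mixed concentration C = ΣQC/ΣQ = (504.0·0.1400 + 66.90·170.0) / 570.9 = 11440/570.9 = 20.04 µg/L.
Half-life 45 h → k = ln 2 / 45 = 0.01540 h⁻¹ = 0.3697 d⁻¹.
Set 20.04·exp(−k·t) = 12 → t = ln(20.04/12)/k = 119900 s = 33.31 h.
Distance = v·t = 1.2·119900 = 143900 m = 143.9 km.

144 km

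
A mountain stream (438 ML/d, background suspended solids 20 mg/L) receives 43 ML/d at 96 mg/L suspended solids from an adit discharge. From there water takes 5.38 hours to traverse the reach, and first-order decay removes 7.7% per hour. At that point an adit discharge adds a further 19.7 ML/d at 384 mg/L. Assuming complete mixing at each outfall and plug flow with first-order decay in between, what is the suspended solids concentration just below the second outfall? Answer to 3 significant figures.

Conservation of mass: C = (438.0·20.00 + 43.00·96.00) / 481.0 = 12890/481.0 = 26.79 mg/L; combined flow 481.0 ML/d.
7.7%/h lost → k = −ln(1 − 0.077) = 0.08013 h⁻¹.
After decay, C = 26.79 × e^(−kt) = 26.79 × 0.6498 = 17.41 mg/L.
At the second outfall, C = (481.0·17.41 + 19.70·384.0) / (481.0 + 19.70) = 31.83 mg/L.

31.8 mg/L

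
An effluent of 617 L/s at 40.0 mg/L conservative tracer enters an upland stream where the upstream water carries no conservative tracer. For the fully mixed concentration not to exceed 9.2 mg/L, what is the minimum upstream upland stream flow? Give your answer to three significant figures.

2070 L/s

Set C_mix = 9.2: (Q·0 + 617.0·40.00) / (Q + 617.0) = 9.2
→ Q = 617.0·(40.00 − 9.2)/(9.2 − 0) = 2066 L/s.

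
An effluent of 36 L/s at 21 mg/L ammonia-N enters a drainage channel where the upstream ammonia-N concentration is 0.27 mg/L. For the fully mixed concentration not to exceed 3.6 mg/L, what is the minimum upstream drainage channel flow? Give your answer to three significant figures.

188 L/s

Set C_mix = 3.6: (Q·0.2700 + 36.00·21.00) / (Q + 36.00) = 3.6
→ Q = 36.00·(21.00 − 3.6)/(3.6 − 0.2700) = 188.1 L/s.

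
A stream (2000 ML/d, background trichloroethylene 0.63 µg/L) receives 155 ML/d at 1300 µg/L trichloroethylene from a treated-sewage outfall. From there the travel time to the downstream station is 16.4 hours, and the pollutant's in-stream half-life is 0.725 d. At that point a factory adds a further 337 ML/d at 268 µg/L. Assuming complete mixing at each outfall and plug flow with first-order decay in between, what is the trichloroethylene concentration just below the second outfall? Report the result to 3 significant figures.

78.6 µg/L

Conservation of mass: C = (2000·0.6300 + 155.0·1300) / 2155 = 202800/2155 = 94.09 µg/L; combined flow 2155 ML/d.
Half-life 0.725 d → k = ln 2 / 0.725 = 0.9561 d⁻¹.
First-order decay: C = 94.09·exp(−k·t) = 94.09·0.5203 = 48.96 µg/L.
Second outfall: C = (2155·48.96 + 337.0·268.0)/2492 = 78.58 µg/L.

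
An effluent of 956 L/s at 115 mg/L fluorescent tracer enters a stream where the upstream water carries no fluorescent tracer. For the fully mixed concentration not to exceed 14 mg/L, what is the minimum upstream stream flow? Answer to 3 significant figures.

Set C_mix = 14: (Q·0 + 956.0·115.0) / (Q + 956.0) = 14
→ Q = 956.0·(115.0 − 14)/(14 − 0) = 6897 L/s.

6900 L/s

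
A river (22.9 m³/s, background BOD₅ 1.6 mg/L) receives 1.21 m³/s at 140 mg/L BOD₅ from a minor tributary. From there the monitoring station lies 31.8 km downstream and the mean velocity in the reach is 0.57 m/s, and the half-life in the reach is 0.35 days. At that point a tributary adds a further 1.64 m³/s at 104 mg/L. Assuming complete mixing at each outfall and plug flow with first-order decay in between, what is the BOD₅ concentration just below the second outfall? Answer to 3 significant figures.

Mixed concentration C = ΣQC/ΣQ = (22.90·1.600 + 1.210·140.0) / 24.11 = 206.0/24.11 = 8.546 mg/L; combined flow 24.11 m³/s.
Travel time t = 31.8·1000 / 0.57 = 55790 s = 15.50 h.
Half-life 0.35 d → k = ln 2 / 0.35 = 1.980 d⁻¹.
Applying C = C₀e^(−kt): 8.546 × 0.2784 = 2.379 mg/L.
At the second outfall, C = (24.11·2.379 + 1.640·104.0) / (24.11 + 1.640) = 8.851 mg/L.

8.85 mg/L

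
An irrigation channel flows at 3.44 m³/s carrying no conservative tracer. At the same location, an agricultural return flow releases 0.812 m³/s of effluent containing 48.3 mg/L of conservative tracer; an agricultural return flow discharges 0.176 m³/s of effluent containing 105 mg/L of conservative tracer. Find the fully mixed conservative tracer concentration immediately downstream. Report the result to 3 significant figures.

13.0 mg/L

Flow-weighted average: C = (3.440·0 + 0.8120·48.30 + 0.1760·105.0) / 4.428 = 57.70/4.428 = 13.03 mg/L.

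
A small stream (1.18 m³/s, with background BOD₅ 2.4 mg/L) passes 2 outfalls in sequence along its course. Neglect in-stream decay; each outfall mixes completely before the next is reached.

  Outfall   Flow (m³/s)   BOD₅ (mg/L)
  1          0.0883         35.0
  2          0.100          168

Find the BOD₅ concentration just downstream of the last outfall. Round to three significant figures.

Outfall 1: combined Q = 1.268 m³/s; C = (1.180·2.400 + 0.08830·35.00)/1.268 = 4.670 mg/L.
Outfall 2: combined Q = 1.368 m³/s; C = (1.268·4.670 + 0.1000·168.0)/1.368 = 16.61 mg/L.

16.6 mg/L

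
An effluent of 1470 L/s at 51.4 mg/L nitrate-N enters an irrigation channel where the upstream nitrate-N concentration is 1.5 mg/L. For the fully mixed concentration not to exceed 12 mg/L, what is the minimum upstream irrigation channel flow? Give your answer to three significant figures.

Set C_mix = 12: (Q·1.500 + 1470·51.40) / (Q + 1470) = 12
→ Q = 1470·(51.40 − 12)/(12 − 1.500) = 5516 L/s.

5520 L/s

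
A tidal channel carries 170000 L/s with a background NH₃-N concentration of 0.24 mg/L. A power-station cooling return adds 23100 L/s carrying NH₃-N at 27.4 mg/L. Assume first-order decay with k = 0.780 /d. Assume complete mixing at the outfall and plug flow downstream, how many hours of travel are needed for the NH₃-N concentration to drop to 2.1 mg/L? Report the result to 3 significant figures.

After mixing, C = (170000·0.2400 + 23100·27.40) / 193100 = 673700/193100 = 3.489 mg/L.
3.489·exp(−k·t) = 2.1 → t = ln(3.489/2.1)/k = 56240 s = 15.62 h.

15.6 h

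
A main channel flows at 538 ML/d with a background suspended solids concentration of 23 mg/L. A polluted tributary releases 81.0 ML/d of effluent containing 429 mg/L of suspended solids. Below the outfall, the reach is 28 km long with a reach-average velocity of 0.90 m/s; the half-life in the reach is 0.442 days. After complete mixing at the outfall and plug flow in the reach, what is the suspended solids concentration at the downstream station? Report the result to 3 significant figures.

43.3 mg/L

After mixing, C = (538.0·23.00 + 81.00·429.0) / 619.0 = 47120/619.0 = 76.13 mg/L.
Travel time t = 28·1000 / 0.90 = 31110 s = 8.642 h.
Half-life 0.442 d → k = ln 2 / 0.442 = 1.568 d⁻¹.
After decay, C = 76.13 × e^(−kt) = 76.13 × 0.5685 = 43.28 mg/L.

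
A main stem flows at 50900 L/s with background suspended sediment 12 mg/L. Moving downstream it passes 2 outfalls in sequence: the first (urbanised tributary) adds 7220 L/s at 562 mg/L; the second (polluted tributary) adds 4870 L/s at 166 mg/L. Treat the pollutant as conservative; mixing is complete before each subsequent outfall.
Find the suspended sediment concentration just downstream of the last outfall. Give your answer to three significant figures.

Outfall 1: combined Q = 58120 L/s; C = (50900·12.00 + 7220·562.0)/58120 = 80.32 mg/L.
Outfall 2: combined Q = 62990 L/s; C = (58120·80.32 + 4870·166.0)/62990 = 86.95 mg/L.

86.9 mg/L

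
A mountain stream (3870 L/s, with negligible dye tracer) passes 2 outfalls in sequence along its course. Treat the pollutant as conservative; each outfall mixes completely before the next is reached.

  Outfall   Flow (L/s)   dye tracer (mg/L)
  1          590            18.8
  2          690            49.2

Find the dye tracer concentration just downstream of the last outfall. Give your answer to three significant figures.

Outfall 1: combined Q = 4460 L/s; C = (3870·0 + 590.0·18.80)/4460 = 2.487 mg/L.
Outfall 2: combined Q = 5150 L/s; C = (4460·2.487 + 690.0·49.20)/5150 = 8.746 mg/L.

8.75 mg/L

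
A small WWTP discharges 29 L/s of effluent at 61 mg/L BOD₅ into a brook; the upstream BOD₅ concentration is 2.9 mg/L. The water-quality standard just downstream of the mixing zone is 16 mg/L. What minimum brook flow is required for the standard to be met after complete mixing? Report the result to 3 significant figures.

99.6 L/s

Set C_mix = 16: (Q·2.900 + 29.00·61.00) / (Q + 29.00) = 16
→ Q = 29.00·(61.00 − 16)/(16 − 2.900) = 99.62 L/s.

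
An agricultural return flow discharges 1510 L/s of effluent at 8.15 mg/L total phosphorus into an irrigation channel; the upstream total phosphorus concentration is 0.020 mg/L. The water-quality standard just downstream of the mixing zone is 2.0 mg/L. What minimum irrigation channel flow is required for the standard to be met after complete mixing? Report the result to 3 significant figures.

Set C_mix = 2.0: (Q·0.02000 + 1510·8.150) / (Q + 1510) = 2.0
→ Q = 1510·(8.150 − 2.0)/(2.0 − 0.02000) = 4690 L/s.

4690 L/s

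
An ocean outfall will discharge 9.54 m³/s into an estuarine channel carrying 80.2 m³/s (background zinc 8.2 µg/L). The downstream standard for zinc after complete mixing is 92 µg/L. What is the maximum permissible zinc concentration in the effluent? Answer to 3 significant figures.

At the limit, (Qr·Cr + Qe·Cₑ)/(Qr + Qe) = 92:
Cₑ = (89.74·92 − 80.20·8.200) / 9.540 = 796.5 µg/L.

796 µg/L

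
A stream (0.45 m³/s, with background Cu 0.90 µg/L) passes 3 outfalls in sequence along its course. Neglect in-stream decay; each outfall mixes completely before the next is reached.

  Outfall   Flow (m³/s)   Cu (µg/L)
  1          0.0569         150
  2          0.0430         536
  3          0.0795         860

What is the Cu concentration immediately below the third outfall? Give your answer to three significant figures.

Outfall 1: combined Q = 0.5069 m³/s; C = (0.4500·0.9000 + 0.05690·150.0)/0.5069 = 17.64 µg/L.
Outfall 2: combined Q = 0.5499 m³/s; C = (0.5069·17.64 + 0.04300·536.0)/0.5499 = 58.17 µg/L.
Outfall 3: combined Q = 0.6294 m³/s; C = (0.5499·58.17 + 0.07950·860.0)/0.6294 = 159.5 µg/L.

159 µg/L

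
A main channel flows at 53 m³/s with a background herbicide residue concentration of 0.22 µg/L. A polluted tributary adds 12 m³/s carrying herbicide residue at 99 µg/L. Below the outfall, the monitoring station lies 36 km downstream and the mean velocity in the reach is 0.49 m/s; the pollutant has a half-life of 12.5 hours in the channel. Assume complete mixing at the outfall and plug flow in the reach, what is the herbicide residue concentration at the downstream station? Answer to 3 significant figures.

5.95 µg/L

After mixing, C = (53.00·0.2200 + 12.00·99.00) / 65.00 = 1200/65.00 = 18.46 µg/L.
Travel time t = 36·1000 / 0.49 = 73470 s = 20.41 h.
Half-life 12.5 h → k = ln 2 / 12.5 = 0.05545 h⁻¹ = 1.331 d⁻¹.
After decay, C = 18.46 × e^(−kt) = 18.46 × 0.3225 = 5.952 µg/L.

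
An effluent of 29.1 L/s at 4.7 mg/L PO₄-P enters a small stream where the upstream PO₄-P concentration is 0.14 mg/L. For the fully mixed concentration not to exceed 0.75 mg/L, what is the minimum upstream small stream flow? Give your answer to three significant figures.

Set C_mix = 0.75: (Q·0.1400 + 29.10·4.700) / (Q + 29.10) = 0.75
→ Q = 29.10·(4.700 − 0.75)/(0.75 − 0.1400) = 188.4 L/s.

188 L/s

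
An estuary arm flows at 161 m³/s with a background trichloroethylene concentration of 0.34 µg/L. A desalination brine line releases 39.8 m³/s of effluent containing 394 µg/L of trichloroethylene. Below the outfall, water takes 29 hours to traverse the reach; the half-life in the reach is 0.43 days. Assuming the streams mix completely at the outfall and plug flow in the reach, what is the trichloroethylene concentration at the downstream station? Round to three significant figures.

11.2 µg/L

Flow-weighted average: C = (161.0·0.3400 + 39.80·394.0) / 200.8 = 15740/200.8 = 78.37 µg/L.
Half-life 0.43 d → k = ln 2 / 0.43 = 1.612 d⁻¹.
Decay over the reach: 78.37·exp(−kt) = 78.37·0.1426 = 11.17 µg/L.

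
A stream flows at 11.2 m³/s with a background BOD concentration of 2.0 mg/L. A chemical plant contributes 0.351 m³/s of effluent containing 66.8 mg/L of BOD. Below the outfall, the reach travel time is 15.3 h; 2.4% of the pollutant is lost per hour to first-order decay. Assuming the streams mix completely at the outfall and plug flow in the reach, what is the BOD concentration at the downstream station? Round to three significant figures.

Mass balance: C = (11.20·2.000 + 0.3510·66.80) / 11.55 = 45.85/11.55 = 3.969 mg/L.
2.4%/h lost → k = −ln(1 − 0.024) = 0.02429 h⁻¹.
Decay over the reach: 3.969·exp(−kt) = 3.969·0.6896 = 2.737 mg/L.

2.74 mg/L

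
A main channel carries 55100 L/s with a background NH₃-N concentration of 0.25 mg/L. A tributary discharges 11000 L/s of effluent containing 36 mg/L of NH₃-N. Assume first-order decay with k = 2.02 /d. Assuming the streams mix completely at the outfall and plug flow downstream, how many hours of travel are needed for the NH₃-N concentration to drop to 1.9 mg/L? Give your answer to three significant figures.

14.1 h

Mixed concentration C = ΣQC/ΣQ = (55100·0.2500 + 11000·36.00) / 66100 = 409800/66100 = 6.199 mg/L.
6.199·exp(−k·t) = 1.9 → t = ln(6.199/1.9)/k = 50580 s = 14.05 h.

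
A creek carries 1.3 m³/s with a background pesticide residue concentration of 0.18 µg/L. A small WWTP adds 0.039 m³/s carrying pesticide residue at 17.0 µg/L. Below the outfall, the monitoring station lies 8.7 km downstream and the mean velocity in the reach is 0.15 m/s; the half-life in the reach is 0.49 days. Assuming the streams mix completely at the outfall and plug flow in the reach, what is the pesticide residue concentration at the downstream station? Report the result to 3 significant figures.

0.259 µg/L

Flow-weighted average: C = (1.300·0.1800 + 0.03900·17.00) / 1.339 = 0.8970/1.339 = 0.6699 µg/L.
Travel time t = 8.7·1000 / 0.15 = 58000 s = 16.11 h.
Half-life 0.49 d → k = ln 2 / 0.49 = 1.415 d⁻¹.
First-order decay: C = 0.6699·exp(−k·t) = 0.6699·0.3869 = 0.2592 µg/L.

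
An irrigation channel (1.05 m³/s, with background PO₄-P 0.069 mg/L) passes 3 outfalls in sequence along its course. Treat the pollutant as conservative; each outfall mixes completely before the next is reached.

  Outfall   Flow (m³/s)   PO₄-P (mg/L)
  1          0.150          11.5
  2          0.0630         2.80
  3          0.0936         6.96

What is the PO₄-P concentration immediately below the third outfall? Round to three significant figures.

1.94 mg/L

Outfall 1: combined Q = 1.200 m³/s; C = (1.050·0.06900 + 0.1500·11.50)/1.200 = 1.498 mg/L.
Outfall 2: combined Q = 1.263 m³/s; C = (1.200·1.498 + 0.06300·2.800)/1.263 = 1.563 mg/L.
Outfall 3: combined Q = 1.357 m³/s; C = (1.263·1.563 + 0.09360·6.960)/1.357 = 1.935 mg/L.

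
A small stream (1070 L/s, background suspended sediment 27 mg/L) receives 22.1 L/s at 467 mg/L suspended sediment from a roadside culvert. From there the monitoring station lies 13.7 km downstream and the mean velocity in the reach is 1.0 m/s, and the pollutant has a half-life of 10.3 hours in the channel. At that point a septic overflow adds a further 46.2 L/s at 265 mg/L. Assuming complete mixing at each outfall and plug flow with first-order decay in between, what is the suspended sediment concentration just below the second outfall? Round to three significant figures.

37.4 mg/L

Mass balance: C = (1070·27.00 + 22.10·467.0) / 1092 = 39210/1092 = 35.90 mg/L; combined flow 1092 L/s.
Travel time t = 13.7·1000 / 1.0 = 13700 s = 3.806 h.
Half-life 10.3 h → k = ln 2 / 10.3 = 0.06730 h⁻¹ = 1.615 d⁻¹.
Decay over the reach: 35.90·exp(−kt) = 35.90·0.7741 = 27.79 mg/L.
At the second outfall, C = (1092·27.79 + 46.20·265.0) / (1092 + 46.20) = 37.42 mg/L.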